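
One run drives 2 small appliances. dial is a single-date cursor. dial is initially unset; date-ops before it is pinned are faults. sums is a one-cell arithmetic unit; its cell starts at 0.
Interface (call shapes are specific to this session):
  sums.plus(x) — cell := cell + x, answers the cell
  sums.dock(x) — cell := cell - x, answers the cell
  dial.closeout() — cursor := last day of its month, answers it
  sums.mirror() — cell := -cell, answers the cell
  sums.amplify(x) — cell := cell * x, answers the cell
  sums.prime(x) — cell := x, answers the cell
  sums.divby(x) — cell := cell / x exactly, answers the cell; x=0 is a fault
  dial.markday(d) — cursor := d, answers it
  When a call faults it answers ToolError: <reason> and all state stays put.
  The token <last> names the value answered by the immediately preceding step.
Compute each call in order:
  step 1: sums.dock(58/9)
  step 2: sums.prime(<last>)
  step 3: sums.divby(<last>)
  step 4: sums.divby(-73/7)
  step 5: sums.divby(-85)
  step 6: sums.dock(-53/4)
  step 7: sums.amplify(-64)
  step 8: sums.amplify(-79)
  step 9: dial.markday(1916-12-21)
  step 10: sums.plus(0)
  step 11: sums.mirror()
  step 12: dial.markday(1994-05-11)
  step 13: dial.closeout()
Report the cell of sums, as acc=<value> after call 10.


$ sums.dock x='58/9'
:: -58/9
$ sums.prime x='<last>'
:: -58/9
$ sums.divby x='<last>'
:: 1
$ sums.divby x='-73/7'
:: -7/73
$ sums.divby x='-85'
:: 7/6205
$ sums.dock x='-53/4'
:: 328893/24820
$ sums.amplify x='-64'
:: -5262288/6205
$ sums.amplify x='-79'
:: 415720752/6205
$ dial.markday d='1916-12-21'
:: 1916-12-21
$ sums.plus x='0'
:: 415720752/6205
$ sums.mirror
:: -415720752/6205
$ dial.markday d='1994-05-11'
:: 1994-05-11
$ dial.closeout
:: 1994-05-31

Answer: acc=415720752/6205


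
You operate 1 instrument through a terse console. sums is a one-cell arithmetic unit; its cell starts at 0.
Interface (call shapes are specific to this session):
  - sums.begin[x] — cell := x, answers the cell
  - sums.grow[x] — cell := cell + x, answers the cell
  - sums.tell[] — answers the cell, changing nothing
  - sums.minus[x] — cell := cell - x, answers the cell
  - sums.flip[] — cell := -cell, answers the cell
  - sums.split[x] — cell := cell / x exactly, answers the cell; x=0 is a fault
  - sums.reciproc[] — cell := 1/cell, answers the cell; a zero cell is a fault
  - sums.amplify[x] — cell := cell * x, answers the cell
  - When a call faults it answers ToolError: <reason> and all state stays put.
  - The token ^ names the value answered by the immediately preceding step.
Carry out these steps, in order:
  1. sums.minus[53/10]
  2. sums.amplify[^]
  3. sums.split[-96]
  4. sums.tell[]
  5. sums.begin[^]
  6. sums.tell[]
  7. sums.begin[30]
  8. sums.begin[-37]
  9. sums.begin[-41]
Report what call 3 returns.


Answer: -2809/9600

Derivation:
> sums.minus x='53/10'
[out] -53/10
> sums.amplify x='^'
[out] 2809/100
> sums.split x='-96'
[out] -2809/9600
> sums.tell
[out] -2809/9600
> sums.begin x='^'
[out] -2809/9600
> sums.tell
[out] -2809/9600
> sums.begin x='30'
[out] 30
> sums.begin x='-37'
[out] -37
> sums.begin x='-41'
[out] -41


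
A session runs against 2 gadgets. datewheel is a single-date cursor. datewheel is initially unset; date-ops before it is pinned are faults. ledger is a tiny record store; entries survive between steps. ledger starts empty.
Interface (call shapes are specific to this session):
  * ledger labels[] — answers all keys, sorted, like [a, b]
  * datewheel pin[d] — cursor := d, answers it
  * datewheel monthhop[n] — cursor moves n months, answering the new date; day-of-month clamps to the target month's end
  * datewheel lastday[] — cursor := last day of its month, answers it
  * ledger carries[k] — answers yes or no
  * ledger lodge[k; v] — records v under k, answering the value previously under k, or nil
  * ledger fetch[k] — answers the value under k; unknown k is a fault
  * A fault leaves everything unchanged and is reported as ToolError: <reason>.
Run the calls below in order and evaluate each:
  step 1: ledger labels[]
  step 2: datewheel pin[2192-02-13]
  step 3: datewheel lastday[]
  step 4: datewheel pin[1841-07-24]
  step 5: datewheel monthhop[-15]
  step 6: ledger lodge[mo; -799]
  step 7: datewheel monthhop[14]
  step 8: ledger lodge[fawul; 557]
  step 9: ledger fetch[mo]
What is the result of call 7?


Answer: 1841-06-24

Derivation:
% 1. ledger labels() : []
% 2. datewheel pin(d: 2192-02-13) : 2192-02-13
% 3. datewheel lastday() : 2192-02-29
% 4. datewheel pin(d: 1841-07-24) : 1841-07-24
% 5. datewheel monthhop(n: -15) : 1840-04-24
% 6. ledger lodge(k: mo, v: -799) : nil
% 7. datewheel monthhop(n: 14) : 1841-06-24
% 8. ledger lodge(k: fawul, v: 557) : nil
% 9. ledger fetch(k: mo) : -799


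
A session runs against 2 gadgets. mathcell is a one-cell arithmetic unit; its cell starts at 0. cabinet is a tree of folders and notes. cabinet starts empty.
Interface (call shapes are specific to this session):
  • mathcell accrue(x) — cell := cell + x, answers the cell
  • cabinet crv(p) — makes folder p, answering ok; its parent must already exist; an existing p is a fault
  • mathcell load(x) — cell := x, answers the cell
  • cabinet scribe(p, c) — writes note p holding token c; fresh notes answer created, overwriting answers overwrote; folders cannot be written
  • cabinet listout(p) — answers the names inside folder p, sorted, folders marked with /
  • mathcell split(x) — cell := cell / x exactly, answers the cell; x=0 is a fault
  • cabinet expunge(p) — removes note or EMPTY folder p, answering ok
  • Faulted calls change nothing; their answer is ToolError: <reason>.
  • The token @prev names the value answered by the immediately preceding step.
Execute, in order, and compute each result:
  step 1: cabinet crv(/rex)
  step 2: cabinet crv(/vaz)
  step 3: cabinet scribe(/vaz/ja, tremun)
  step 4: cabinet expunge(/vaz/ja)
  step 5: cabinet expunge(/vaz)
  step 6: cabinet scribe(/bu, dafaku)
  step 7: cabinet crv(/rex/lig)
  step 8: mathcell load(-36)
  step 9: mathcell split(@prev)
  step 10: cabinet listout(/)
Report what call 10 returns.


·→ cabinet crv(p→/rex)
·← ok
·→ cabinet crv(p→/vaz)
·← ok
·→ cabinet scribe(p→/vaz/ja, c→tremun)
·← created
·→ cabinet expunge(p→/vaz/ja)
·← ok
·→ cabinet expunge(p→/vaz)
·← ok
·→ cabinet scribe(p→/bu, c→dafaku)
·← created
·→ cabinet crv(p→/rex/lig)
·← ok
·→ mathcell load(x→-36)
·← -36
·→ mathcell split(x→@prev)
·← 1
·→ cabinet listout(p→/)
·← [bu, rex/]

Answer: [bu, rex/]


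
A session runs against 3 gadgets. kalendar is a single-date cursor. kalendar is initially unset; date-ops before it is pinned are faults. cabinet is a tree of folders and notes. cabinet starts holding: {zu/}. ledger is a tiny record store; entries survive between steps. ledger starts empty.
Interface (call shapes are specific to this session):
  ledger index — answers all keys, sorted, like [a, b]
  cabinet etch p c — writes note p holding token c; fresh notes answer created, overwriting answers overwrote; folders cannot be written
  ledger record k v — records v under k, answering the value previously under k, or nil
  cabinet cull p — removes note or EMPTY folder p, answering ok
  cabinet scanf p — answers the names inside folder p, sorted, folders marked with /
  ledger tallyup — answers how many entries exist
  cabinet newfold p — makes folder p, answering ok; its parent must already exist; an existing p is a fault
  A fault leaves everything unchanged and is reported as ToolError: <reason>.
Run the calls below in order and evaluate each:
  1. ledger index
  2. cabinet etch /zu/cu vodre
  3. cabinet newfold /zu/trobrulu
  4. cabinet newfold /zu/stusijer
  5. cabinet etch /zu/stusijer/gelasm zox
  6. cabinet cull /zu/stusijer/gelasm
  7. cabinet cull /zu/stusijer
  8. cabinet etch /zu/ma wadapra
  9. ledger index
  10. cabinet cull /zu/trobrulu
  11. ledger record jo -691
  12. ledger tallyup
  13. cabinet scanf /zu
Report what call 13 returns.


I invoke ledger index, which returns [].
Next I call cabinet etch(p→/zu/cu, c→vodre), and see created.
I invoke cabinet newfold(p→/zu/trobrulu), → ok.
Using cabinet newfold(p→/zu/stusijer), which returns ok.
Invoking cabinet etch(p→/zu/stusijer/gelasm, c→zox), and observe created.
Now I run cabinet cull(p→/zu/stusijer/gelasm), which returns ok.
Invoking cabinet cull(p→/zu/stusijer), and see ok.
I try cabinet etch(p→/zu/ma, c→wadapra), and get created.
Then ledger index(): [].
Calling cabinet cull(p→/zu/trobrulu), → ok.
I call ledger record(k→jo, v→-691), which returns nil.
Using ledger tallyup(), and see 1.
I call cabinet scanf(p→/zu), and see [cu, ma].

Answer: [cu, ma]


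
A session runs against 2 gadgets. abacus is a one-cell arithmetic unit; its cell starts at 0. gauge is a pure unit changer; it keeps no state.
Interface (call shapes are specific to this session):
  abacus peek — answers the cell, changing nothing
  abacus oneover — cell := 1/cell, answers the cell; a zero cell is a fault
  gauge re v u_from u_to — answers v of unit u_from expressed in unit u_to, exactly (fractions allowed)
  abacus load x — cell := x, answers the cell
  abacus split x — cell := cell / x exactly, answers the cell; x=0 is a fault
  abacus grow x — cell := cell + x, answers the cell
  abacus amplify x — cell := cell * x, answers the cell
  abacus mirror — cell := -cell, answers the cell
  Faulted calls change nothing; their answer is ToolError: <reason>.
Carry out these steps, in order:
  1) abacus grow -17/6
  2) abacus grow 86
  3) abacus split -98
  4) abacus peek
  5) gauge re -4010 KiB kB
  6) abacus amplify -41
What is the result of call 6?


Answer: 20459/588

Derivation:
! 1. abacus grow(x→-17/6) => -17/6
! 2. abacus grow(x→86) => 499/6
! 3. abacus split(x→-98) => -499/588
! 4. abacus peek() => -499/588
! 5. gauge re(v→-4010, u_from→KiB, u_to→kB) => -102656/25
! 6. abacus amplify(x→-41) => 20459/588


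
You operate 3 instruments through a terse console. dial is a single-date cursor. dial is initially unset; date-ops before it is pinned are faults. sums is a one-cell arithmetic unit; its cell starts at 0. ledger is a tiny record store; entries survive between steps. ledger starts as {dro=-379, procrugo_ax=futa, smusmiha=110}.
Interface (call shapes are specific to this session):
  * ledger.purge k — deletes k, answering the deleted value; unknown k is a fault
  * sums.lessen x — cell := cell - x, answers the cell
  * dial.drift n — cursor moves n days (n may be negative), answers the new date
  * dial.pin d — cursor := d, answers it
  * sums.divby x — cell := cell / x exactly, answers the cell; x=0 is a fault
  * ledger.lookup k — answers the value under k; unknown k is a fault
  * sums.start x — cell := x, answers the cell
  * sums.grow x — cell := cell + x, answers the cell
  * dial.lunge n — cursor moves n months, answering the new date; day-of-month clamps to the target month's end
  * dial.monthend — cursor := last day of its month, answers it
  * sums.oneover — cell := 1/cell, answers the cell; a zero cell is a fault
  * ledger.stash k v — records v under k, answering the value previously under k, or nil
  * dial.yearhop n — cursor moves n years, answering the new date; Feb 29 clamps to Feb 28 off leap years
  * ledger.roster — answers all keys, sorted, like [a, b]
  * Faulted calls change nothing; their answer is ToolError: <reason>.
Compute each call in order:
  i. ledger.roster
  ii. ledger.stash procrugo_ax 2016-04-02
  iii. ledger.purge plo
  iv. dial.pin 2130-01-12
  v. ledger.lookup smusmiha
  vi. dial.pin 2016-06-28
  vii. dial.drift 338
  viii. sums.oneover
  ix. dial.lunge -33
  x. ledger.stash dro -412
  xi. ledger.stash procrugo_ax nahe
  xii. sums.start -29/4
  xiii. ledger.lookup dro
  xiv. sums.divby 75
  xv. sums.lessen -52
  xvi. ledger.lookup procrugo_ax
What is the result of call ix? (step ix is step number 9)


-- ledger.roster() : [dro, procrugo_ax, smusmiha]
-- ledger.stash(k=procrugo_ax, v=2016-04-02) : futa
-- ledger.purge(k=plo) : ToolError: no such key plo
-- dial.pin(d=2130-01-12) : 2130-01-12
-- ledger.lookup(k=smusmiha) : 110
-- dial.pin(d=2016-06-28) : 2016-06-28
-- dial.drift(n=338) : 2017-06-01
-- sums.oneover() : ToolError: reciprocal of zero
-- dial.lunge(n=-33) : 2014-09-01
-- ledger.stash(k=dro, v=-412) : -379
-- ledger.stash(k=procrugo_ax, v=nahe) : 2016-04-02
-- sums.start(x=-29/4) : -29/4
-- ledger.lookup(k=dro) : -412
-- sums.divby(x=75) : -29/300
-- sums.lessen(x=-52) : 15571/300
-- ledger.lookup(k=procrugo_ax) : nahe

Answer: 2014-09-01


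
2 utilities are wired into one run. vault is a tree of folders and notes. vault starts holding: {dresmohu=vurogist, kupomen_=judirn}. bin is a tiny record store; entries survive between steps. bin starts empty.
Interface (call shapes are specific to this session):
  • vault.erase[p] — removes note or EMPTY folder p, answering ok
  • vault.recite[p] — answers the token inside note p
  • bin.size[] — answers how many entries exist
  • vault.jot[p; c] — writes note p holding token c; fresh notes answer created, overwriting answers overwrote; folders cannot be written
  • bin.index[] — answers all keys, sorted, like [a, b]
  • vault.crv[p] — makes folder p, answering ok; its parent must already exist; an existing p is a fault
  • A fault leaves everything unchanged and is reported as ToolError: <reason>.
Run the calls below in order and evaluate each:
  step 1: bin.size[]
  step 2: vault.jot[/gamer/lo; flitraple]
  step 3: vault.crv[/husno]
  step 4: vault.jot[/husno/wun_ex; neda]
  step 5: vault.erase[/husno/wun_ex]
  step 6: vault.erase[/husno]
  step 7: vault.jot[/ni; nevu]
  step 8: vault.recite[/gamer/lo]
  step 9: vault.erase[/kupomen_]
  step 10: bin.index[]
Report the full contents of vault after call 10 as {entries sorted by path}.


→ bin.size()
← 0
→ vault.jot(p='/gamer/lo', c='flitraple')
← ToolError: no parent
→ vault.crv(p='/husno')
← ok
→ vault.jot(p='/husno/wun_ex', c='neda')
← created
→ vault.erase(p='/husno/wun_ex')
← ok
→ vault.erase(p='/husno')
← ok
→ vault.jot(p='/ni', c='nevu')
← created
→ vault.recite(p='/gamer/lo')
← ToolError: not found
→ vault.erase(p='/kupomen_')
← ok
→ bin.index()
← []

Answer: {dresmohu=vurogist, ni=nevu}


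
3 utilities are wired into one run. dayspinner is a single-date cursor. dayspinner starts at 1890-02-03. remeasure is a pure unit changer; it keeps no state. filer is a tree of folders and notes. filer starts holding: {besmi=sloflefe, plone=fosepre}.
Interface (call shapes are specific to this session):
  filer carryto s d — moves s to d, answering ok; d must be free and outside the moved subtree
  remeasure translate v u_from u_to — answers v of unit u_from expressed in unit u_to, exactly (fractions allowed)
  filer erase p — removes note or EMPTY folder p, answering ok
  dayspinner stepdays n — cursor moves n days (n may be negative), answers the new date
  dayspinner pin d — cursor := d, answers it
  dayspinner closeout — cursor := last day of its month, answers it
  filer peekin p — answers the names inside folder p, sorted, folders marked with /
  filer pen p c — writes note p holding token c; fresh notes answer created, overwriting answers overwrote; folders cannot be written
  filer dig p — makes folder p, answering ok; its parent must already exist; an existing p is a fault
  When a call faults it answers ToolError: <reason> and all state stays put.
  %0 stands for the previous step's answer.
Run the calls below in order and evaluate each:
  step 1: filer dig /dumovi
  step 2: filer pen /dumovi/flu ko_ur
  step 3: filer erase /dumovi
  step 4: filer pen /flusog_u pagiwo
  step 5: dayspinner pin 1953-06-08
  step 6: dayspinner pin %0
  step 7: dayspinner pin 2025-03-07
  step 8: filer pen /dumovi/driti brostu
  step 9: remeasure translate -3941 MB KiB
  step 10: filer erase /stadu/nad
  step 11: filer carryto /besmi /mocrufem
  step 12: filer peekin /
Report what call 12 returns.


// filer dig(p: /dumovi) == ok
// filer pen(p: /dumovi/flu, c: ko_ur) == created
// filer erase(p: /dumovi) == ToolError: not empty
// filer pen(p: /flusog_u, c: pagiwo) == created
// dayspinner pin(d: 1953-06-08) == 1953-06-08
// dayspinner pin(d: %0) == 1953-06-08
// dayspinner pin(d: 2025-03-07) == 2025-03-07
// filer pen(p: /dumovi/driti, c: brostu) == created
// remeasure translate(v: -3941, u_from: MB, u_to: KiB) == -61578125/16
// filer erase(p: /stadu/nad) == ToolError: not found
// filer carryto(s: /besmi, d: /mocrufem) == ok
// filer peekin(p: /) == [dumovi/, flusog_u, mocrufem, plone]

Answer: [dumovi/, flusog_u, mocrufem, plone]


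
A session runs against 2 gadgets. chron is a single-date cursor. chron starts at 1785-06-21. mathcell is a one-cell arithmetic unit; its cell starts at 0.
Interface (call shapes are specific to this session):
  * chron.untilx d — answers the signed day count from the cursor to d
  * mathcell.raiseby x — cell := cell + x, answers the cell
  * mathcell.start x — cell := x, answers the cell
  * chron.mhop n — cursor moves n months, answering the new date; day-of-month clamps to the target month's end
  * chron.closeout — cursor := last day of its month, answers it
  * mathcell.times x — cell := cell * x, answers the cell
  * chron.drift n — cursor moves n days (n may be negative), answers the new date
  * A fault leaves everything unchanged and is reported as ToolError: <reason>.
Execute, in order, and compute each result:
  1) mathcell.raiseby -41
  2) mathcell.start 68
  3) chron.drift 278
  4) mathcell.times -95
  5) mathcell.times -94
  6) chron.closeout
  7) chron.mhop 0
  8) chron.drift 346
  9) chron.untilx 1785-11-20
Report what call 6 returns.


Answer: 1786-03-31

Derivation:
-- mathcell.raiseby(-41) : -41
-- mathcell.start(68) : 68
-- chron.drift(278) : 1786-03-26
-- mathcell.times(-95) : -6460
-- mathcell.times(-94) : 607240
-- chron.closeout() : 1786-03-31
-- chron.mhop(0) : 1786-03-31
-- chron.drift(346) : 1787-03-12
-- chron.untilx(1785-11-20) : -477


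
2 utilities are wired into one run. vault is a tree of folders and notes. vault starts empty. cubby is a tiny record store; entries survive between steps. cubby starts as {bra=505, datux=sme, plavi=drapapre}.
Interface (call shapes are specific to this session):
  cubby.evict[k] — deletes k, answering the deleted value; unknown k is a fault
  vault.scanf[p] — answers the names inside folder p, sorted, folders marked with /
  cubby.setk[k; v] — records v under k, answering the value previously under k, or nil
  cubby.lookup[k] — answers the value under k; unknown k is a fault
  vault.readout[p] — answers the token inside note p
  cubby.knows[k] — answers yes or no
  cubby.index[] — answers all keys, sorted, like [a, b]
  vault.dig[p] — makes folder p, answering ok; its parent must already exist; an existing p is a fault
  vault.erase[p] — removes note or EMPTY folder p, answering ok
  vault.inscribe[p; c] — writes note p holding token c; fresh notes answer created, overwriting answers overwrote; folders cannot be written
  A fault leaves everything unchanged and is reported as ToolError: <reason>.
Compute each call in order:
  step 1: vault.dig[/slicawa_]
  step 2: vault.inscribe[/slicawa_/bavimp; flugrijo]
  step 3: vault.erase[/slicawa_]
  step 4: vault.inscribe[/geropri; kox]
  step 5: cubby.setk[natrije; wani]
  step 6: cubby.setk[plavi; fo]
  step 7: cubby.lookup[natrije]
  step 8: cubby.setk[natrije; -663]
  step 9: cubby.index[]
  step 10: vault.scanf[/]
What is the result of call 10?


Answer: [geropri, slicawa_/]

Derivation:
>> dig(p→/slicawa_)
<< ok
>> inscribe(p→/slicawa_/bavimp, c→flugrijo)
<< created
>> erase(p→/slicawa_)
<< ToolError: not empty
>> inscribe(p→/geropri, c→kox)
<< created
>> setk(k→natrije, v→wani)
<< nil
>> setk(k→plavi, v→fo)
<< drapapre
>> lookup(k→natrije)
<< wani
>> setk(k→natrije, v→-663)
<< wani
>> index()
<< [bra, datux, natrije, plavi]
>> scanf(p→/)
<< [geropri, slicawa_/]


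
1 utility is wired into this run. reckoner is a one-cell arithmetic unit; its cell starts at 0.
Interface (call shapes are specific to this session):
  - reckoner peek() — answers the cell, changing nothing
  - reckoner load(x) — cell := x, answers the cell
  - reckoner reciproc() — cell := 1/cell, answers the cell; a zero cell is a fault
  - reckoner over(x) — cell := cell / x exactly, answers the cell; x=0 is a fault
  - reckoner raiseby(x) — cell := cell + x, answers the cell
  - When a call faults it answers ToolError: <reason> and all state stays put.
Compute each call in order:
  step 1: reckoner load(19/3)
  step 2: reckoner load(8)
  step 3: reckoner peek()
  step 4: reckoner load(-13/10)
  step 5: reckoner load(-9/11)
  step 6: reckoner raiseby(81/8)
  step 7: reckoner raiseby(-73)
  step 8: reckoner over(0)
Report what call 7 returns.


>>> reckoner load x→19/3
= 19/3
>>> reckoner load x→8
= 8
>>> reckoner peek
= 8
>>> reckoner load x→-13/10
= -13/10
>>> reckoner load x→-9/11
= -9/11
>>> reckoner raiseby x→81/8
= 819/88
>>> reckoner raiseby x→-73
= -5605/88
>>> reckoner over x→0
= ToolError: division by zero

Answer: -5605/88


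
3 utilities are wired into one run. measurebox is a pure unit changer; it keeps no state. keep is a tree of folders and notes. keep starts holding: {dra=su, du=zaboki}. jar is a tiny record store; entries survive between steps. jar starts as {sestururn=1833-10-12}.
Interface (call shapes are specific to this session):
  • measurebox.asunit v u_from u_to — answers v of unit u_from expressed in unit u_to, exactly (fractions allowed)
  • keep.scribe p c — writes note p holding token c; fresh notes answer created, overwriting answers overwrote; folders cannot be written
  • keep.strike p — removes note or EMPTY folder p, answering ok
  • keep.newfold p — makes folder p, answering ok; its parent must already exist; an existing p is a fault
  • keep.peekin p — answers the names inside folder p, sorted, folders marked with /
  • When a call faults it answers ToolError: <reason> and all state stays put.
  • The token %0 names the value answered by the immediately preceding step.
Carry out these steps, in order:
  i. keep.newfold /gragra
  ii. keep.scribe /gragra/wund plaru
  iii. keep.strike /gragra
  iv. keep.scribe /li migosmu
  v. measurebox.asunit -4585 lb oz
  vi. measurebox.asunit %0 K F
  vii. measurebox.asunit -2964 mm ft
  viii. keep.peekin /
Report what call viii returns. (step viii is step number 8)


Answer: [dra, du, gragra/, li]

Derivation:
# newfold(p='/gragra') == ok
# scribe(p='/gragra/wund', c='plaru') == created
# strike(p='/gragra') == ToolError: not empty
# scribe(p='/li', c='migosmu') == created
# asunit(v='-4585', u_from='lb', u_to='oz') == -73360
# asunit(v='%0', u_from='K', u_to='F') == -13250767/100
# asunit(v='-2964', u_from='mm', u_to='ft') == -1235/127
# peekin(p='/') == [dra, du, gragra/, li]


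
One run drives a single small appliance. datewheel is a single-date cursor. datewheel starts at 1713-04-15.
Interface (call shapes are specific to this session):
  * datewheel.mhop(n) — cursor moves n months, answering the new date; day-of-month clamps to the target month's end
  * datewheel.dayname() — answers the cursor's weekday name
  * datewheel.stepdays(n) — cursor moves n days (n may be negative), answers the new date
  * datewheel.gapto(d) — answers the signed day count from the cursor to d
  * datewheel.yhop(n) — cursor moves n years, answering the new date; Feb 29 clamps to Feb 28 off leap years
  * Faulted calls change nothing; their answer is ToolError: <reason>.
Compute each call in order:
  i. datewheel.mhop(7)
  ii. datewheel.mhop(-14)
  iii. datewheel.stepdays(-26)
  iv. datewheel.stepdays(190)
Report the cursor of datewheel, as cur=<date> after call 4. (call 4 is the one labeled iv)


Answer: cur=1713-02-26

Derivation:
// datewheel.mhop(n: 7) -> 1713-11-15
// datewheel.mhop(n: -14) -> 1712-09-15
// datewheel.stepdays(n: -26) -> 1712-08-20
// datewheel.stepdays(n: 190) -> 1713-02-26


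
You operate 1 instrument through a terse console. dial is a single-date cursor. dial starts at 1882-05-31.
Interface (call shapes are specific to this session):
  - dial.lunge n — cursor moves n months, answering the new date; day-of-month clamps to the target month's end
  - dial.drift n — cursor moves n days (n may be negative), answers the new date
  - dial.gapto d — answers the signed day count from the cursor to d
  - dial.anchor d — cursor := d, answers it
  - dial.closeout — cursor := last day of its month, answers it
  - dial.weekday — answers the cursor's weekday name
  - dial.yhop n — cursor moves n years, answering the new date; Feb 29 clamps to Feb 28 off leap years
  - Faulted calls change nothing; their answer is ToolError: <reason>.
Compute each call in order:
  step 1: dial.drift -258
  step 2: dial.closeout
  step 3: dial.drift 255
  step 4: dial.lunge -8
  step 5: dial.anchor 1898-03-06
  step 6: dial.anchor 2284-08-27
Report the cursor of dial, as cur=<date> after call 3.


→ dial.drift(n='-258')
← 1881-09-15
→ dial.closeout()
← 1881-09-30
→ dial.drift(n='255')
← 1882-06-12
→ dial.lunge(n='-8')
← 1881-10-12
→ dial.anchor(d='1898-03-06')
← 1898-03-06
→ dial.anchor(d='2284-08-27')
← 2284-08-27

Answer: cur=1882-06-12


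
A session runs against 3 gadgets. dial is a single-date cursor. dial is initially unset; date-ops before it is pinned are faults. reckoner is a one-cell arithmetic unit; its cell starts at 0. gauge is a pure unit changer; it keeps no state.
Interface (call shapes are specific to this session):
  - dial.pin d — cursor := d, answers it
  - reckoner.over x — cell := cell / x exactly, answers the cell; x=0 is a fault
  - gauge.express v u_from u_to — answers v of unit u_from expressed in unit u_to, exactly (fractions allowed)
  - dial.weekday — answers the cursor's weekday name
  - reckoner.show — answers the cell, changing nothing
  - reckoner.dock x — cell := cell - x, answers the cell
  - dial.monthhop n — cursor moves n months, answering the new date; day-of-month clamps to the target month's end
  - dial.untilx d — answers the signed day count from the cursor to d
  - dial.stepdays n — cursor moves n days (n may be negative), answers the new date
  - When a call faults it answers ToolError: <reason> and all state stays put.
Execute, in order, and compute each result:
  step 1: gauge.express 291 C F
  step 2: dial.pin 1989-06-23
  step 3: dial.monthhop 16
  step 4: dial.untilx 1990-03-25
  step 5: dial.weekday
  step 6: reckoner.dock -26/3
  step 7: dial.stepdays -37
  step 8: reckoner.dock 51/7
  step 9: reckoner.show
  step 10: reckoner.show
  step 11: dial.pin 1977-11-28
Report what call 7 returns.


Answer: 1990-09-16

Derivation:
Next I call gauge.express on v: 291, u_from: C, u_to: F, — result: 2779/5.
Then dial.pin on d: 1989-06-23: 1989-06-23.
Using dial.monthhop on n: 16, — result: 1990-10-23.
I use dial.untilx on d: 1990-03-25, giving -212.
Invoking dial.weekday(), yielding Tuesday.
Calling reckoner.dock on x: -26/3, and see 26/3.
Now I run dial.stepdays on n: -37, yielding 1990-09-16.
Calling reckoner.dock on x: 51/7, — result: 29/21.
Invoking reckoner.show(), yielding 29/21.
I run reckoner.show, and see 29/21.
I call dial.pin on d: 1977-11-28, and observe 1977-11-28.


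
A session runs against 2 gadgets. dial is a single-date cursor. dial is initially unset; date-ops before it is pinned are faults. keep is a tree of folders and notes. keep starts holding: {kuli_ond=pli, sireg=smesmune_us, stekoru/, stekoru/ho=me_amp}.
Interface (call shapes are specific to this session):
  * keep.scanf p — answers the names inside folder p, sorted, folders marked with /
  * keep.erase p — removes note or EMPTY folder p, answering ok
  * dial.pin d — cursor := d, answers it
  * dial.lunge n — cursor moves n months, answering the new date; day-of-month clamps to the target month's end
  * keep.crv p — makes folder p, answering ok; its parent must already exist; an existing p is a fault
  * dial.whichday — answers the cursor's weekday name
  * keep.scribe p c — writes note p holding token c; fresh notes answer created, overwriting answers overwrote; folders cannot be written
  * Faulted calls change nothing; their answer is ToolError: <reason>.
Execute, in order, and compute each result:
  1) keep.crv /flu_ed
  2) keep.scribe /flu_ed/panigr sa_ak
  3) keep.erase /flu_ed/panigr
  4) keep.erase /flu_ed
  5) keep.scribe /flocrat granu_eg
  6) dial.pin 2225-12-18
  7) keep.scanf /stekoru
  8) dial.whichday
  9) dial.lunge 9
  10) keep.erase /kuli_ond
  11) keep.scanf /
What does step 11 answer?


Answer: [flocrat, sireg, stekoru/]

Derivation:
[in] crv p=/flu_ed
[out] ok
[in] scribe p=/flu_ed/panigr c=sa_ak
[out] created
[in] erase p=/flu_ed/panigr
[out] ok
[in] erase p=/flu_ed
[out] ok
[in] scribe p=/flocrat c=granu_eg
[out] created
[in] pin d=2225-12-18
[out] 2225-12-18
[in] scanf p=/stekoru
[out] [ho]
[in] whichday
[out] Sunday
[in] lunge n=9
[out] 2226-09-18
[in] erase p=/kuli_ond
[out] ok
[in] scanf p=/
[out] [flocrat, sireg, stekoru/]


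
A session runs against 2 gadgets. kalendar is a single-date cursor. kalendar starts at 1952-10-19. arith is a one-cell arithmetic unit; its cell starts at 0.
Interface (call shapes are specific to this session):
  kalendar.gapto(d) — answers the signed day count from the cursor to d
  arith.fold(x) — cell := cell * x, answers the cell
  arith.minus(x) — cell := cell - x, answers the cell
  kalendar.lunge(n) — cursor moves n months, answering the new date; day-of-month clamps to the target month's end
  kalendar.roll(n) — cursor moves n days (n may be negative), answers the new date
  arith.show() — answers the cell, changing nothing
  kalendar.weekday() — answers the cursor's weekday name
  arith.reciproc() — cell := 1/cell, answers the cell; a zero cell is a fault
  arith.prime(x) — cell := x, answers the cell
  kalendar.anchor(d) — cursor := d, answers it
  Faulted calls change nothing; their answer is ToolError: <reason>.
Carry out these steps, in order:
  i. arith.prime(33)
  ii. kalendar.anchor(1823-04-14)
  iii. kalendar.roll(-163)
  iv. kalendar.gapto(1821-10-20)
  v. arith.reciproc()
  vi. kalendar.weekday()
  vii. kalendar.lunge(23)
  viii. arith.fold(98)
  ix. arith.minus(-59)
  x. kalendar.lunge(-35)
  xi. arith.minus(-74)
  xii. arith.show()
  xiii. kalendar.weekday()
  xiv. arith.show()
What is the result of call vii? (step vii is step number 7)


Answer: 1824-10-02

Derivation:
# 1. arith.prime(x=33) == 33
# 2. kalendar.anchor(d=1823-04-14) == 1823-04-14
# 3. kalendar.roll(n=-163) == 1822-11-02
# 4. kalendar.gapto(d=1821-10-20) == -378
# 5. arith.reciproc() == 1/33
# 6. kalendar.weekday() == Saturday
# 7. kalendar.lunge(n=23) == 1824-10-02
# 8. arith.fold(x=98) == 98/33
# 9. arith.minus(x=-59) == 2045/33
# 10. kalendar.lunge(n=-35) == 1821-11-02
# 11. arith.minus(x=-74) == 4487/33
# 12. arith.show() == 4487/33
# 13. kalendar.weekday() == Friday
# 14. arith.show() == 4487/33


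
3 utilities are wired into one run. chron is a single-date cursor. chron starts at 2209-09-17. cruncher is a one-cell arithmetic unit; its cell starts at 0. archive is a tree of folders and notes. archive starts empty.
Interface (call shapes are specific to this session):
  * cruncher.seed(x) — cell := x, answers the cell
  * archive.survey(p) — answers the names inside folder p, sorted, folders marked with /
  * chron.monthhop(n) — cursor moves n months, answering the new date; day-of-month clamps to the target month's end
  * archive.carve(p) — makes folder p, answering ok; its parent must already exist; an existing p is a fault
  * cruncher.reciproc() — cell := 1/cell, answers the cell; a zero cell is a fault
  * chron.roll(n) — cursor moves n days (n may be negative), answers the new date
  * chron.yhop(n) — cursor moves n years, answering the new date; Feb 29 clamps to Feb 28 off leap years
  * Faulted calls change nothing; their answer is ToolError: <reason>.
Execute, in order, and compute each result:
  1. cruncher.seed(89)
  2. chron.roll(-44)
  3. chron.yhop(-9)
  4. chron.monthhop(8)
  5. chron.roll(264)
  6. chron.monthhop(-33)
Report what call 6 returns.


>> cruncher.seed(89)
<< 89
>> chron.roll(-44)
<< 2209-08-04
>> chron.yhop(-9)
<< 2200-08-04
>> chron.monthhop(8)
<< 2201-04-04
>> chron.roll(264)
<< 2201-12-24
>> chron.monthhop(-33)
<< 2199-03-24

Answer: 2199-03-24


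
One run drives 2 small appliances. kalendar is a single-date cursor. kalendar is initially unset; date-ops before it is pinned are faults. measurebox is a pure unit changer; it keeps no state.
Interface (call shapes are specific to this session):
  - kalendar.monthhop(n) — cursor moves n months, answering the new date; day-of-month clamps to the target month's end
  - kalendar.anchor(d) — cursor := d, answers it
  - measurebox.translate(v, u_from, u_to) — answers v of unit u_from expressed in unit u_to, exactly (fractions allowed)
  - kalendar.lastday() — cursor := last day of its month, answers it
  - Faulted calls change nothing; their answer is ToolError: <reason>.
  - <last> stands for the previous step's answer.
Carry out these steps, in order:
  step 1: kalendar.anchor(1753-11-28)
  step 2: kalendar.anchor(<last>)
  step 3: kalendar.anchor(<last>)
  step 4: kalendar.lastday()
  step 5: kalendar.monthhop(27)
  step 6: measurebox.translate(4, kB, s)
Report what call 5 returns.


Answer: 1756-02-29

Derivation:
Next I call kalendar.anchor passing d='1753-11-28', and see 1753-11-28.
Using kalendar.anchor passing d='<last>', → 1753-11-28.
Then kalendar.anchor passing d='<last>', giving 1753-11-28.
I call kalendar.lastday, giving 1753-11-30.
Calling kalendar.monthhop passing n='27', and observe 1756-02-29.
I use measurebox.translate passing v='4', u_from='kB', u_to='s', which returns ToolError: incompatible units.


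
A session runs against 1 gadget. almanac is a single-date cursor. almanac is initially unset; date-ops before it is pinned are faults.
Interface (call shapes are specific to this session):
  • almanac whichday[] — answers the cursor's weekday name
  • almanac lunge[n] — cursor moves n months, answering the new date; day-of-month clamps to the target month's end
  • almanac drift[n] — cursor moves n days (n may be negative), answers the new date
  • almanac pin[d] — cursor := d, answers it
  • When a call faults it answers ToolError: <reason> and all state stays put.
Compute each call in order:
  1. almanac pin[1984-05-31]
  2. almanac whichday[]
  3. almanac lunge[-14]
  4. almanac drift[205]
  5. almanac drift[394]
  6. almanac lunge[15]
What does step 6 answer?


Answer: 1986-02-19

Derivation:
·→ almanac pin(1984-05-31)
·← 1984-05-31
·→ almanac whichday()
·← Thursday
·→ almanac lunge(-14)
·← 1983-03-31
·→ almanac drift(205)
·← 1983-10-22
·→ almanac drift(394)
·← 1984-11-19
·→ almanac lunge(15)
·← 1986-02-19


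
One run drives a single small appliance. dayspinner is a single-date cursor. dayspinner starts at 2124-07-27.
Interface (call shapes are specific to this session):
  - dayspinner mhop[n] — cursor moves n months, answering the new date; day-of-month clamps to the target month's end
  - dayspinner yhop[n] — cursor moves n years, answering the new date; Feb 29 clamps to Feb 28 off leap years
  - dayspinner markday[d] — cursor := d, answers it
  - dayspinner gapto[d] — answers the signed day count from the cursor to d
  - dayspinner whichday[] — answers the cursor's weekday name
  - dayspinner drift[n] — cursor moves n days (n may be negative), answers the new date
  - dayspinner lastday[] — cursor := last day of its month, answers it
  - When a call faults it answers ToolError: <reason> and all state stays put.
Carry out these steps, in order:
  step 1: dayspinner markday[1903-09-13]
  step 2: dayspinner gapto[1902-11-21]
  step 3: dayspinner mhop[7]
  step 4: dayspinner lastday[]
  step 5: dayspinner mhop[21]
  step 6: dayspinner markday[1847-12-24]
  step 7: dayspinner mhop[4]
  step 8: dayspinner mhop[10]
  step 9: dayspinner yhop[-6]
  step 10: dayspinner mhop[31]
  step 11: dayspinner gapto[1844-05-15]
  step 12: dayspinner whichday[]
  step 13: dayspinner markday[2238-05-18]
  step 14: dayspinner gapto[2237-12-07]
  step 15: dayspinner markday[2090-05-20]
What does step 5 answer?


Answer: 1906-01-30

Derivation:
→ dayspinner markday(d: 1903-09-13)
← 1903-09-13
→ dayspinner gapto(d: 1902-11-21)
← -296
→ dayspinner mhop(n: 7)
← 1904-04-13
→ dayspinner lastday()
← 1904-04-30
→ dayspinner mhop(n: 21)
← 1906-01-30
→ dayspinner markday(d: 1847-12-24)
← 1847-12-24
→ dayspinner mhop(n: 4)
← 1848-04-24
→ dayspinner mhop(n: 10)
← 1849-02-24
→ dayspinner yhop(n: -6)
← 1843-02-24
→ dayspinner mhop(n: 31)
← 1845-09-24
→ dayspinner gapto(d: 1844-05-15)
← -497
→ dayspinner whichday()
← Wednesday
→ dayspinner markday(d: 2238-05-18)
← 2238-05-18
→ dayspinner gapto(d: 2237-12-07)
← -162
→ dayspinner markday(d: 2090-05-20)
← 2090-05-20


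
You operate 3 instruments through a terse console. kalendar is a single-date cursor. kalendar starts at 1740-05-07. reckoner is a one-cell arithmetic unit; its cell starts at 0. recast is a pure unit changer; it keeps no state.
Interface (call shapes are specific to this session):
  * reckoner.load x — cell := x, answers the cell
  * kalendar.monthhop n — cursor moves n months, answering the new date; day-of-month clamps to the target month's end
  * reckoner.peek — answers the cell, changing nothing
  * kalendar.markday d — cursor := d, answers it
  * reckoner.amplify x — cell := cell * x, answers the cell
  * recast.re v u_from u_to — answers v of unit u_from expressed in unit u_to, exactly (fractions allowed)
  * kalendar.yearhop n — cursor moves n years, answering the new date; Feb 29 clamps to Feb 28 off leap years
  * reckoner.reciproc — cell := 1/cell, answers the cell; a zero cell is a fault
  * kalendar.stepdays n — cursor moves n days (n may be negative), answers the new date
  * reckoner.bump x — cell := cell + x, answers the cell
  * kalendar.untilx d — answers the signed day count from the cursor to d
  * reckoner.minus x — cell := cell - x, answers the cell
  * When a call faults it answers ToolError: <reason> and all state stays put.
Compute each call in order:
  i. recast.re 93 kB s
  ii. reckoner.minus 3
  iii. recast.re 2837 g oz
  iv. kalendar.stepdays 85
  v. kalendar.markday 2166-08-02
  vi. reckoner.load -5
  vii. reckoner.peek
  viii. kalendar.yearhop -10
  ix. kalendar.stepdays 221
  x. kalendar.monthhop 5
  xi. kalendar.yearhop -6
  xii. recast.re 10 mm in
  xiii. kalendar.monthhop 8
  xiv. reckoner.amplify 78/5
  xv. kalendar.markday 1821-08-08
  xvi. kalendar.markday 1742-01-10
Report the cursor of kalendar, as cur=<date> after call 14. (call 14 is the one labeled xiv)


// recast.re(v='93', u_from='kB', u_to='s') : ToolError: incompatible units
// reckoner.minus(x='3') : -3
// recast.re(v='2837', u_from='g', u_to='oz') : 4539200000/45359237
// kalendar.stepdays(n='85') : 1740-07-31
// kalendar.markday(d='2166-08-02') : 2166-08-02
// reckoner.load(x='-5') : -5
// reckoner.peek() : -5
// kalendar.yearhop(n='-10') : 2156-08-02
// kalendar.stepdays(n='221') : 2157-03-11
// kalendar.monthhop(n='5') : 2157-08-11
// kalendar.yearhop(n='-6') : 2151-08-11
// recast.re(v='10', u_from='mm', u_to='in') : 50/127
// kalendar.monthhop(n='8') : 2152-04-11
// reckoner.amplify(x='78/5') : -78
// kalendar.markday(d='1821-08-08') : 1821-08-08
// kalendar.markday(d='1742-01-10') : 1742-01-10

Answer: cur=2152-04-11


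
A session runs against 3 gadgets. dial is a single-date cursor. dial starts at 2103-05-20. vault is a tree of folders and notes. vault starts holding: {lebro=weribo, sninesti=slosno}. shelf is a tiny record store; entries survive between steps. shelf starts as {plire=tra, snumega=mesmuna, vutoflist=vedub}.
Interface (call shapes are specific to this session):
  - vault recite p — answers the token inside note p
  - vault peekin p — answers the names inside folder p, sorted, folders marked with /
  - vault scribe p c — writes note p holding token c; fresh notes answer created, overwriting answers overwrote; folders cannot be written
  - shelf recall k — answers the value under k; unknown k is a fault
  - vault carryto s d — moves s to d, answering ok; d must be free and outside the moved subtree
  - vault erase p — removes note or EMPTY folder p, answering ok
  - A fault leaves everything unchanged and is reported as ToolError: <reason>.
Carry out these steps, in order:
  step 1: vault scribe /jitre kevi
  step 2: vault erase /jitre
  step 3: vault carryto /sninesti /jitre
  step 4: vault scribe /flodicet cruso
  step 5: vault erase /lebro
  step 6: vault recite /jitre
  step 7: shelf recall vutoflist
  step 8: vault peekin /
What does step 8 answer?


Answer: [flodicet, jitre]

Derivation:
CALL vault scribe[p→/jitre; c→kevi]
RET  created
CALL vault erase[p→/jitre]
RET  ok
CALL vault carryto[s→/sninesti; d→/jitre]
RET  ok
CALL vault scribe[p→/flodicet; c→cruso]
RET  created
CALL vault erase[p→/lebro]
RET  ok
CALL vault recite[p→/jitre]
RET  slosno
CALL shelf recall[k→vutoflist]
RET  vedub
CALL vault peekin[p→/]
RET  [flodicet, jitre]
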